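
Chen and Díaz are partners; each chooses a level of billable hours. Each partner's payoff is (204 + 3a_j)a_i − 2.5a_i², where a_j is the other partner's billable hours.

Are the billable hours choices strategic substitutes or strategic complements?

Chen's payoff is (204 + 3a_D)a_C − 2.5a_C².
∂π/∂a_C = 204 + 3a_D − 5a_C = 0, so a_C = 40.8 + 0.6a_D.
The best-response slope da_C/da_D = 0.6 > 0: the reaction function is upward-sloping, so the choices are strategic complements.

strategic complements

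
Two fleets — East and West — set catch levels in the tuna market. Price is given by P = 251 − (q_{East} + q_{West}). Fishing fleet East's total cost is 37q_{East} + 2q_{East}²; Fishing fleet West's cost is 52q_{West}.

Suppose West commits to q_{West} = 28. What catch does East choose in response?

31

Fishing fleet East's profit: π = q_{East}(251 − (q_{East} + q_{West})) − 37q_{East} − 2q_{East}².
∂π/∂q_{East} = 214 − 6q_{East} − q_{West} = 0, so q_{East} = 107/3 − (1/6)q_{West}.
At q_{West} = 28: q_{East} = 107/3 − (1/6)·28 = 31.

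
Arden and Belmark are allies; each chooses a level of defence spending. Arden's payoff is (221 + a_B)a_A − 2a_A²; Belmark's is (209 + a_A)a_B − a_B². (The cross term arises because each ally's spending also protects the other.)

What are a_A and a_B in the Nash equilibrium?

93, 151

Expanding Arden's payoff: 221a_A + a_Ba_A − 2a_A².
∂π/∂a_A = 221 + a_B − 4a_A = 0, so a_A = 55.25 + 0.25a_B.
Likewise for Belmark: a_B = 104.5 + 0.5a_A.
Plugging a_B into Arden's best response: a_A = 55.25 + 0.25(104.5 + 0.5a_A) ⇒ 0.875a_A = 81.375, so a_A = 93.
Then a_B = 104.5 + 0.5·93 = 151.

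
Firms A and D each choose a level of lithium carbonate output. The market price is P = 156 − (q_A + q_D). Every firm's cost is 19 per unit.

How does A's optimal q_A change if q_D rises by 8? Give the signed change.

-4

Firm A's profit: π = q_A(156 − (q_A + q_D)) − 19q_A.
∂π/∂q_A = 137 − 2q_A − q_D = 0, so q_A = 68.5 − 0.5q_D.
The reaction-function slope is −0.5, so an 8-unit rise in q_D moves q_A by −0.5 × 8 = −4. A's best response falls — the actions are strategic substitutes.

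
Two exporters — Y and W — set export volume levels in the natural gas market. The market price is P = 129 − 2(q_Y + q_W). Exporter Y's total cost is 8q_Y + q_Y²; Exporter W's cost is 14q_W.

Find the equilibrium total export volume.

Exporter Y's profit: π = q_Y(129 − 2(q_Y + q_W)) − 8q_Y − q_Y².
∂π/∂q_Y = 121 − 6q_Y − 2q_W = 0, so q_Y = 121/6 − (1/3)q_W.
For W: ∂π/∂q_W = 115 − 4q_W − 2q_Y = 0 ⇒ q_W = 28.75 − 0.5q_Y.
Plugging q_W into Y's best response: q_Y = 121/6 − (1/3)(28.75 − 0.5q_Y) ⇒ (5/6)q_Y = 127/12, so q_Y = 12.7.
Then q_W = 28.75 − 0.5·12.7 = 22.4.
Total export volume: 12.7 + 22.4 = 35.1.

35.1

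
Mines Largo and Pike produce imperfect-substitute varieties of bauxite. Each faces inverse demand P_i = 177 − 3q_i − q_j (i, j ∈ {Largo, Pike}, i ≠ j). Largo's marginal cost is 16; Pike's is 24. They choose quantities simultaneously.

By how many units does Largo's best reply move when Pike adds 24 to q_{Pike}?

Mine Largo's profit: π = q_{Largo}(177 − 3q_{Largo} − q_{Pike}) − 16q_{Largo}.
∂π/∂q_{Largo} = 161 − 6q_{Largo} − q_{Pike} = 0 ⇒ q_{Largo} = 161/6 − (1/6)q_{Pike}.
The reaction-function slope is −1/6, so a 24-unit rise in q_{Pike} moves q_{Largo} by −1/6 × 24 = −4. Largo's best response falls — the actions are strategic substitutes.

-4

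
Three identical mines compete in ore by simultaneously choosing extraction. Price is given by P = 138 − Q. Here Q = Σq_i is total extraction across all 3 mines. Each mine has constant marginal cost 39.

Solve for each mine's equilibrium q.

A representative mine's profit is π_i = q_i(138 − Q) − 39q_i, with Q = q_i + Σ_{j≠i} q_j.
First-order condition: 99 − 2q_i − Σ_{j≠i} q_j = 0.
Imposing symmetry (q_j = q for all j) turns Σ_{j≠i} q_j into 2q, so 99 = 4q and q = 24.75.

24.75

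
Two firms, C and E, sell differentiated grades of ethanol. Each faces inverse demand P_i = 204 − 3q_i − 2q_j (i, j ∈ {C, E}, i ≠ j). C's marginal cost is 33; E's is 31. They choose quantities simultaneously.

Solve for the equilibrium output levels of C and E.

Firm C's profit: π = q_C(204 − 3q_C − 2q_E) − 33q_C.
∂π/∂q_C = 171 − 6q_C − 2q_E = 0 ⇒ q_C = 28.5 − (1/3)q_E.
Similarly q_E = 173/6 − (1/3)q_C.
Solving the two reaction functions simultaneously: (1 − (−1/3)(−1/3))q_C = 28.5 − (1/3)·(173/6), so (8/9)q_C = 170/9 and q_C = 21.25.
Then q_E = 173/6 − (1/3)·21.25 = 21.75.

21.25, 21.75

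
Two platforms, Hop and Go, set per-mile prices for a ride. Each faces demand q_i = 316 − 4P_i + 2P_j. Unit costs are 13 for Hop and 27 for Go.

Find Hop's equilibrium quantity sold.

Hop's profit: π = (P_{Hop} − 13)(316 − 4P_{Hop} + 2P_{Go}).
∂π/∂P_{Hop} = 368 − 8P_{Hop} + 2P_{Go} = 0 ⇒ P_{Hop} = 46 + 0.25P_{Go}.
Similarly P_{Go} = 53 + 0.25P_{Hop}.
Substituting the second reaction function into the first: P_{Hop} = 46 + 0.25(53 + 0.25P_{Hop}), which gives 0.9375P_{Hop} = 59.25 ⇒ P_{Hop} = 63.2.
Then P_{Go} = 53 + 0.25·63.2 = 68.8.
q_{Hop} = 316 − 4·63.2 + 2·68.8 = 200.8.

200.8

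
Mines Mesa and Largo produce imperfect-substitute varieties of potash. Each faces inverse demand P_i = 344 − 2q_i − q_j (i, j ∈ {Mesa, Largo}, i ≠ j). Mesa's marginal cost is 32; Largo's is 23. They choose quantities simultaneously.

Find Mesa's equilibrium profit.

7638.48

Mine Mesa's profit: π = q_{Mesa}(344 − 2q_{Mesa} − q_{Largo}) − 32q_{Mesa}.
∂π/∂q_{Mesa} = 312 − 4q_{Mesa} − q_{Largo} = 0 ⇒ q_{Mesa} = 78 − 0.25q_{Largo}.
Similarly q_{Largo} = 80.25 − 0.25q_{Mesa}.
Solving the two reaction functions simultaneously: (1 − (−0.25)(−0.25))q_{Mesa} = 78 − 0.25·80.25, so 0.9375q_{Mesa} = 57.9375 and q_{Mesa} = 61.8.
Then q_{Largo} = 80.25 − 0.25·61.8 = 64.8.
P_{Mesa} = 344 − 2·61.8 − 64.8 = 155.6.
Profit = (155.6 − 32)·61.8 = 7638.48.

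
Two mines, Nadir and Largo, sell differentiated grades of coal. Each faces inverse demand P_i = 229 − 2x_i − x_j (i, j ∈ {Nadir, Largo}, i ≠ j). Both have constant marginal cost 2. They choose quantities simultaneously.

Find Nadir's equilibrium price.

Mine Nadir's profit: π = x_{Nadir}(229 − 2x_{Nadir} − x_{Largo}) − 2x_{Nadir}.
∂π/∂x_{Nadir} = 227 − 4x_{Nadir} − x_{Largo} = 0 ⇒ x_{Nadir} = 56.75 − 0.25x_{Largo}.
The game is symmetric, so in equilibrium x_{Largo} = x_{Nadir}: the reaction function gives 1.25x_{Nadir} = 56.75, hence x_{Nadir} = 45.4.
P_{Nadir} = 229 − 2·45.4 − 45.4 = 92.8.

92.8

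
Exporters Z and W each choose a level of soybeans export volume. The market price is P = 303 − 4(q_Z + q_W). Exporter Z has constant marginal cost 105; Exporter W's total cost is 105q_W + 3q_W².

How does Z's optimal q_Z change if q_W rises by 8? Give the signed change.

-4

Exporter Z's profit: π = q_Z(303 − 4(q_Z + q_W)) − 105q_Z.
∂π/∂q_Z = 198 − 8q_Z − 4q_W = 0, so q_Z = 24.75 − 0.5q_W.
The reaction-function slope is −0.5, so an 8-unit rise in q_W moves q_Z by −0.5 × 8 = −4. Z's best response falls — the actions are strategic substitutes.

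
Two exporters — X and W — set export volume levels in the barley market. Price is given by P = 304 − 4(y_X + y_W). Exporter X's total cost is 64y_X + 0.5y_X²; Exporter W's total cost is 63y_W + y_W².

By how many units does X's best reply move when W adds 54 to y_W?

Exporter X's profit: π = y_X(304 − 4(y_X + y_W)) − 64y_X − 0.5y_X².
∂π/∂y_X = 240 − 9y_X − 4y_W = 0, so y_X = 80/3 − (4/9)y_W.
The reaction-function slope is −4/9, so a 54-unit rise in y_W moves y_X by −4/9 × 54 = −24. X's best response falls — the actions are strategic substitutes.

-24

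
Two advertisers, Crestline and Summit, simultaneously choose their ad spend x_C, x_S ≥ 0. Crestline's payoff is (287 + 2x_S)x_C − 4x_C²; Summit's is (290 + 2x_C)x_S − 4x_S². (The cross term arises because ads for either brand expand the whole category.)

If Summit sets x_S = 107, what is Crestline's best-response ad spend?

62.625

Expanding Crestline's payoff: 287x_C + 2x_Sx_C − 4x_C².
∂π/∂x_C = 287 + 2x_S − 8x_C = 0, so x_C = 35.875 + 0.25x_S.
At x_S = 107: x_C = 35.875 + 0.25·107 = 62.625.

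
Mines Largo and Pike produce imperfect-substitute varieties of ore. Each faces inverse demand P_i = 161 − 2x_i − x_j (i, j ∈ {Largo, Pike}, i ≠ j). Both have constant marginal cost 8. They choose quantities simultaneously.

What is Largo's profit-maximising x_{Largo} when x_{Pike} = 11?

35.5

Mine Largo's profit: π = x_{Largo}(161 − 2x_{Largo} − x_{Pike}) − 8x_{Largo}.
∂π/∂x_{Largo} = 153 − 4x_{Largo} − x_{Pike} = 0 ⇒ x_{Largo} = 38.25 − 0.25x_{Pike}.
At x_{Pike} = 11: x_{Largo} = 38.25 − 0.25·11 = 35.5.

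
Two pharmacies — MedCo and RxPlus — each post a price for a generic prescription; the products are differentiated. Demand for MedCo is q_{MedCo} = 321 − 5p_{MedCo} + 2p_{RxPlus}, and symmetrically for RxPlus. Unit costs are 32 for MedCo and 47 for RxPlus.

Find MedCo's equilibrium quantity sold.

MedCo's profit: π = (p_{MedCo} − 32)(321 − 5p_{MedCo} + 2p_{RxPlus}).
∂π/∂p_{MedCo} = 481 − 10p_{MedCo} + 2p_{RxPlus} = 0 ⇒ p_{MedCo} = 48.1 + 0.2p_{RxPlus}.
Similarly p_{RxPlus} = 55.6 + 0.2p_{MedCo}.
Substituting the second reaction function into the first: p_{MedCo} = 48.1 + 0.2(55.6 + 0.2p_{MedCo}), which gives 0.96p_{MedCo} = 59.22 ⇒ p_{MedCo} = 61.6875.
Then p_{RxPlus} = 55.6 + 0.2·61.6875 = 67.9375.
q_{MedCo} = 321 − 5·61.6875 + 2·67.9375 = 148.4375.

148.4375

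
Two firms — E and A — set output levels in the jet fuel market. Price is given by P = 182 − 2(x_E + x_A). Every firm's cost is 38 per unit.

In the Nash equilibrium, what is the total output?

48

Firm E's profit: π = x_E(182 − 2(x_E + x_A)) − 38x_E.
∂π/∂x_E = 144 − 4x_E − 2x_A = 0, so x_E = 36 − 0.5x_A.
By symmetry x_A = x_E; substituting into the reaction function, 1.5x_E = 36 and x_E = 24.
Total output: 24 + 24 = 48.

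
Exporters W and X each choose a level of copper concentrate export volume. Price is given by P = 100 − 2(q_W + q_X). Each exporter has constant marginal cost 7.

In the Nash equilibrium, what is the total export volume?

31

Exporter W's profit: π = q_W(100 − 2(q_W + q_X)) − 7q_W.
∂π/∂q_W = 93 − 4q_W − 2q_X = 0, so q_W = 23.25 − 0.5q_X.
The game is symmetric, so in equilibrium q_X = q_W: the reaction function gives 1.5q_W = 23.25, hence q_W = 15.5.
Total export volume: 15.5 + 15.5 = 31.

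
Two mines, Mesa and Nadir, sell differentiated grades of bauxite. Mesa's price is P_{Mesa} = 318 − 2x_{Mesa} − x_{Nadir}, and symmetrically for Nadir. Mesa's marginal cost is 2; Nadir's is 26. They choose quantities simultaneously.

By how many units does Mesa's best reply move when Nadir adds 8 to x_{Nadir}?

Mine Mesa's profit: π = x_{Mesa}(318 − 2x_{Mesa} − x_{Nadir}) − 2x_{Mesa}.
∂π/∂x_{Mesa} = 316 − 4x_{Mesa} − x_{Nadir} = 0 ⇒ x_{Mesa} = 79 − 0.25x_{Nadir}.
The reaction-function slope is −0.25, so an 8-unit rise in x_{Nadir} moves x_{Mesa} by −0.25 × 8 = −2. Mesa's best response falls — the actions are strategic substitutes.

-2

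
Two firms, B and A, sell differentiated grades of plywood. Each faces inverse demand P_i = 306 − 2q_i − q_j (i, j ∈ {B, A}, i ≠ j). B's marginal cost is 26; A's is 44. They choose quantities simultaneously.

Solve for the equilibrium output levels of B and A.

Firm B's profit: π = q_B(306 − 2q_B − q_A) − 26q_B.
∂π/∂q_B = 280 − 4q_B − q_A = 0 ⇒ q_B = 70 − 0.25q_A.
Similarly q_A = 65.5 − 0.25q_B.
Solving the two reaction functions simultaneously: (1 − (−0.25)(−0.25))q_B = 70 − 0.25·65.5, so 0.9375q_B = 53.625 and q_B = 57.2.
Then q_A = 65.5 − 0.25·57.2 = 51.2.

57.2, 51.2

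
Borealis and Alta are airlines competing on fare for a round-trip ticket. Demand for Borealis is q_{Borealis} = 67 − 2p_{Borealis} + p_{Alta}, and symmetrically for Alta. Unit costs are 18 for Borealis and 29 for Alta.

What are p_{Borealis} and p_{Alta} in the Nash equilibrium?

Borealis's profit: π = (p_{Borealis} − 18)(67 − 2p_{Borealis} + p_{Alta}).
∂π/∂p_{Borealis} = 103 − 4p_{Borealis} + p_{Alta} = 0 ⇒ p_{Borealis} = 25.75 + 0.25p_{Alta}.
Similarly p_{Alta} = 31.25 + 0.25p_{Borealis}.
Plugging p_{Alta} into Borealis's best response: p_{Borealis} = 25.75 + 0.25(31.25 + 0.25p_{Borealis}) ⇒ 0.9375p_{Borealis} = 33.5625, so p_{Borealis} = 35.8.
Then p_{Alta} = 31.25 + 0.25·35.8 = 40.2.

35.8, 40.2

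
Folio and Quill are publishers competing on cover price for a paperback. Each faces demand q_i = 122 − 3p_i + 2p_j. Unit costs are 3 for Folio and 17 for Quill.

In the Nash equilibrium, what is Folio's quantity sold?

97.125

Folio's profit: π = (p_{Folio} − 3)(122 − 3p_{Folio} + 2p_{Quill}).
∂π/∂p_{Folio} = 131 − 6p_{Folio} + 2p_{Quill} = 0 ⇒ p_{Folio} = 131/6 + (1/3)p_{Quill}.
Similarly p_{Quill} = 173/6 + (1/3)p_{Folio}.
Substituting the second reaction function into the first: p_{Folio} = 131/6 + (1/3)(173/6 + (1/3)p_{Folio}), which gives (8/9)p_{Folio} = 283/9 ⇒ p_{Folio} = 35.375.
Then p_{Quill} = 173/6 + (1/3)·35.375 = 40.625.
q_{Folio} = 122 − 3·35.375 + 2·40.625 = 97.125.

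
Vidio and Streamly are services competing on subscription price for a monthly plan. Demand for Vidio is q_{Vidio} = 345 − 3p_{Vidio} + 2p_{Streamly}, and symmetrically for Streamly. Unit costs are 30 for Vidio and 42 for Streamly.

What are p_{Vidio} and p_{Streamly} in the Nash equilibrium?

111, 115.5

Vidio's profit: π = (p_{Vidio} − 30)(345 − 3p_{Vidio} + 2p_{Streamly}).
∂π/∂p_{Vidio} = 435 − 6p_{Vidio} + 2p_{Streamly} = 0 ⇒ p_{Vidio} = 72.5 + (1/3)p_{Streamly}.
Similarly p_{Streamly} = 78.5 + (1/3)p_{Vidio}.
Plugging p_{Streamly} into Vidio's best response: p_{Vidio} = 72.5 + (1/3)(78.5 + (1/3)p_{Vidio}) ⇒ (8/9)p_{Vidio} = 296/3, so p_{Vidio} = 111.
Then p_{Streamly} = 78.5 + (1/3)·111 = 115.5.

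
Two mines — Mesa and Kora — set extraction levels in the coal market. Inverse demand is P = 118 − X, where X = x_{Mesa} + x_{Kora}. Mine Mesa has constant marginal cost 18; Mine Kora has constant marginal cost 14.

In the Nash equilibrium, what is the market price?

Mine Mesa's profit: π = x_{Mesa}(118 − (x_{Mesa} + x_{Kora})) − 18x_{Mesa}.
∂π/∂x_{Mesa} = 100 − 2x_{Mesa} − x_{Kora} = 0, so x_{Mesa} = 50 − 0.5x_{Kora}.
By the same steps for Kora: x_{Kora} = 52 − 0.5x_{Mesa}.
Plugging x_{Kora} into Mesa's best response: x_{Mesa} = 50 − 0.5(52 − 0.5x_{Mesa}) ⇒ 0.75x_{Mesa} = 24, so x_{Mesa} = 32.
Then x_{Kora} = 52 − 0.5·32 = 36.
Equilibrium price: P = 118 − 68 = 50.

50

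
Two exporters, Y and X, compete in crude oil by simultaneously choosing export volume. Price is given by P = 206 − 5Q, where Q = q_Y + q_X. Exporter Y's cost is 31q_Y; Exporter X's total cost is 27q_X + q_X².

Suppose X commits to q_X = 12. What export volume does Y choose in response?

11.5

Exporter Y's profit: π = q_Y(206 − 5(q_Y + q_X)) − 31q_Y.
∂π/∂q_Y = 175 − 10q_Y − 5q_X = 0, so q_Y = 17.5 − 0.5q_X.
At q_X = 12: q_Y = 17.5 − 0.5·12 = 11.5.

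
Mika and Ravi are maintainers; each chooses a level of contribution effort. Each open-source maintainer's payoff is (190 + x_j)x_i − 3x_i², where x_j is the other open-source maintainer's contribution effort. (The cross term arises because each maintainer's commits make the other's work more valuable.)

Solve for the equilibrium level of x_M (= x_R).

38

Mika's payoff is (190 + x_R)x_M − 3x_M².
∂π/∂x_M = 190 + x_R − 6x_M = 0, so x_M = 95/3 + (1/6)x_R.
By symmetry x_R = x_M; substituting into the reaction function, (5/6)x_M = 95/3 and x_M = 38.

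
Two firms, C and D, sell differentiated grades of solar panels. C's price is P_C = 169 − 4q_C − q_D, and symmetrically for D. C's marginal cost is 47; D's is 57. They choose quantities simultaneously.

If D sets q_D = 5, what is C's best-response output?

14.625

Firm C's profit: π = q_C(169 − 4q_C − q_D) − 47q_C.
∂π/∂q_C = 122 − 8q_C − q_D = 0 ⇒ q_C = 15.25 − 0.125q_D.
At q_D = 5: q_C = 15.25 − 0.125·5 = 14.625.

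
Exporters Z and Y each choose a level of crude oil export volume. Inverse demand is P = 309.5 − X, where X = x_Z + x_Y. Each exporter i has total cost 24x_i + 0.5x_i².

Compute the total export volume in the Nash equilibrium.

Exporter Z's profit: π = x_Z(309.5 − (x_Z + x_Y)) − 24x_Z − 0.5x_Z².
∂π/∂x_Z = 285.5 − 3x_Z − x_Y = 0, so x_Z = 571/6 − (1/3)x_Y.
By symmetry x_Y = x_Z; substituting into the reaction function, (4/3)x_Z = 571/6 and x_Z = 71.375.
Total export volume: 71.375 + 71.375 = 142.75.

142.75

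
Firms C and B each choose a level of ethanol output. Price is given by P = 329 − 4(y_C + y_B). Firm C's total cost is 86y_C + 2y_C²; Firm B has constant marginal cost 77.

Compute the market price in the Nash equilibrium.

179.6

Firm C's profit: π = y_C(329 − 4(y_C + y_B)) − 86y_C − 2y_C².
∂π/∂y_C = 243 − 12y_C − 4y_B = 0, so y_C = 20.25 − (1/3)y_B.
For B: ∂π/∂y_B = 252 − 8y_B − 4y_C = 0 ⇒ y_B = 31.5 − 0.5y_C.
Substituting the second reaction function into the first: y_C = 20.25 − (1/3)(31.5 − 0.5y_C), which gives (5/6)y_C = 9.75 ⇒ y_C = 11.7.
Then y_B = 31.5 − 0.5·11.7 = 25.65.
Equilibrium price: P = 329 − 4·37.35 = 179.6.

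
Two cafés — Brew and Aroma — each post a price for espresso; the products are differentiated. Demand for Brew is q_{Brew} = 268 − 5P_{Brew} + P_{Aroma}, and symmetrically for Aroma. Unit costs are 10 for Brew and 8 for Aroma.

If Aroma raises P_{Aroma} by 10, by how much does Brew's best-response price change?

1

Brew's profit: π = (P_{Brew} − 10)(268 − 5P_{Brew} + P_{Aroma}).
∂π/∂P_{Brew} = 318 − 10P_{Brew} + P_{Aroma} = 0 ⇒ P_{Brew} = 31.8 + 0.1P_{Aroma}.
The reaction-function slope is 0.1, so a 10-unit rise in P_{Aroma} moves P_{Brew} by 0.1 × 10 = 1. Brew's best response rises — the actions are strategic complements.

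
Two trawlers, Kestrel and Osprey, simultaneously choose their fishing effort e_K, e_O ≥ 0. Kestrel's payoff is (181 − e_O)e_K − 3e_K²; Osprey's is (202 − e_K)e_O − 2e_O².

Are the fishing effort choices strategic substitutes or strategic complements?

strategic substitutes

Expanding Kestrel's payoff: 181e_K − e_Oe_K − 3e_K².
∂π/∂e_K = 181 − e_O − 6e_K = 0, so e_K = 181/6 − (1/6)e_O.
The best-response slope de_K/de_O = −1/6 < 0: the reaction function is downward-sloping, so the choices are strategic substitutes.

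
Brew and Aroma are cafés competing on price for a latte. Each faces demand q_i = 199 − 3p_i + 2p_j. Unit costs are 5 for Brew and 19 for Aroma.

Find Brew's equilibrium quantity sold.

153.375

Brew's profit: π = (p_{Brew} − 5)(199 − 3p_{Brew} + 2p_{Aroma}).
∂π/∂p_{Brew} = 214 − 6p_{Brew} + 2p_{Aroma} = 0 ⇒ p_{Brew} = 107/3 + (1/3)p_{Aroma}.
Similarly p_{Aroma} = 128/3 + (1/3)p_{Brew}.
Substituting the second reaction function into the first: p_{Brew} = 107/3 + (1/3)(128/3 + (1/3)p_{Brew}), which gives (8/9)p_{Brew} = 449/9 ⇒ p_{Brew} = 56.125.
Then p_{Aroma} = 128/3 + (1/3)·56.125 = 61.375.
q_{Brew} = 199 − 3·56.125 + 2·61.375 = 153.375.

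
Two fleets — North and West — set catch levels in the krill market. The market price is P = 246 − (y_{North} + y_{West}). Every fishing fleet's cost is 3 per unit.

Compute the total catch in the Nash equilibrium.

162

Fishing fleet North's profit: π = y_{North}(246 − (y_{North} + y_{West})) − 3y_{North}.
∂π/∂y_{North} = 243 − 2y_{North} − y_{West} = 0, so y_{North} = 121.5 − 0.5y_{West}.
Setting y_{North} = y_{West} in the reaction function: y_{North} = 121.5 − 0.5y_{North}, so y_{North} = 121.5 / 1.5 = 81.
Total catch: 81 + 81 = 162.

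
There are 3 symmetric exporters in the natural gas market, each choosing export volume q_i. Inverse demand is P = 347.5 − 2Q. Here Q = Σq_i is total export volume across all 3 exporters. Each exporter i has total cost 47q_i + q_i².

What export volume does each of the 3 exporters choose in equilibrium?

30.05

A representative exporter's profit is π_i = q_i(347.5 − 2Q) − 47q_i − q_i², with Q = q_i + Σ_{j≠i} q_j.
First-order condition: 300.5 − 6q_i − 2Σ_{j≠i} q_j = 0.
In a symmetric equilibrium every exporter chooses the same q, so Σ_{j≠i} q_j = 2q. The condition becomes 300.5 − 10q = 0, giving q = 300.5/10 = 30.05.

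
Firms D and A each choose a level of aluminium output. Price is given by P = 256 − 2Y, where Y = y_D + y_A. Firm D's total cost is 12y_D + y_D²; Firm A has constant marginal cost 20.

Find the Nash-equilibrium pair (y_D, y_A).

25.2, 46.4

Firm D's profit: π = y_D(256 − 2(y_D + y_A)) − 12y_D − y_D².
∂π/∂y_D = 244 − 6y_D − 2y_A = 0, so y_D = 122/3 − (1/3)y_A.
For A: ∂π/∂y_A = 236 − 4y_A − 2y_D = 0 ⇒ y_A = 59 − 0.5y_D.
Solving the two reaction functions simultaneously: (1 − (−1/3)(−0.5))y_D = 122/3 − (1/3)·59, so (5/6)y_D = 21 and y_D = 25.2.
Then y_A = 59 − 0.5·25.2 = 46.4.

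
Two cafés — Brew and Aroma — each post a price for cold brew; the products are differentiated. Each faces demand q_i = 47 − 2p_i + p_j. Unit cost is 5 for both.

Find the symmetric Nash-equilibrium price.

Brew's profit: π = (p_{Brew} − 5)(47 − 2p_{Brew} + p_{Aroma}).
∂π/∂p_{Brew} = 57 − 4p_{Brew} + p_{Aroma} = 0 ⇒ p_{Brew} = 14.25 + 0.25p_{Aroma}.
The game is symmetric, so in equilibrium p_{Aroma} = p_{Brew}: the reaction function gives 0.75p_{Brew} = 14.25, hence p_{Brew} = 19.

19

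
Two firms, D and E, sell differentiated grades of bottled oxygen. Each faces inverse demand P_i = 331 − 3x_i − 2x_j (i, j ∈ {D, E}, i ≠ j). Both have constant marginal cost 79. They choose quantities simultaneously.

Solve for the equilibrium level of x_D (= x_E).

31.5

Firm D's profit: π = x_D(331 − 3x_D − 2x_E) − 79x_D.
∂π/∂x_D = 252 − 6x_D − 2x_E = 0 ⇒ x_D = 42 − (1/3)x_E.
Setting x_D = x_E in the reaction function: x_D = 42 − (1/3)x_D, so x_D = 42 / (4/3) = 31.5.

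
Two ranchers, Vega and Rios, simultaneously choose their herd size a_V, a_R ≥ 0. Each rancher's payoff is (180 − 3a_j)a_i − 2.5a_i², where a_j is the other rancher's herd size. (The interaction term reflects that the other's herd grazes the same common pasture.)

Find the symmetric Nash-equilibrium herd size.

Vega's payoff is (180 − 3a_R)a_V − 2.5a_V².
∂π/∂a_V = 180 − 3a_R − 5a_V = 0, so a_V = 36 − 0.6a_R.
The game is symmetric, so in equilibrium a_R = a_V: the reaction function gives 1.6a_V = 36, hence a_V = 22.5.

22.5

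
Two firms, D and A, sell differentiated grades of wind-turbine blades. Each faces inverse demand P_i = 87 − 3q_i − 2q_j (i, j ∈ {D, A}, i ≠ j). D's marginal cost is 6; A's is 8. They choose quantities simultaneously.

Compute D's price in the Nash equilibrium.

Firm D's profit: π = q_D(87 − 3q_D − 2q_A) − 6q_D.
∂π/∂q_D = 81 − 6q_D − 2q_A = 0 ⇒ q_D = 13.5 − (1/3)q_A.
Similarly q_A = 79/6 − (1/3)q_D.
Substituting the second reaction function into the first: q_D = 13.5 − (1/3)(79/6 − (1/3)q_D), which gives (8/9)q_D = 82/9 ⇒ q_D = 10.25.
Then q_A = 79/6 − (1/3)·10.25 = 9.75.
P_D = 87 − 3·10.25 − 2·9.75 = 36.75.

36.75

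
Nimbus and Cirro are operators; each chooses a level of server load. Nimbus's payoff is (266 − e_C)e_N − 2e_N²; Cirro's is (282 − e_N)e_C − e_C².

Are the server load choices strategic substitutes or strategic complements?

Expanding Nimbus's payoff: 266e_N − e_Ce_N − 2e_N².
∂π/∂e_N = 266 − e_C − 4e_N = 0, so e_N = 66.5 − 0.25e_C.
The best-response slope de_N/de_C = −0.25 < 0: the reaction function is downward-sloping, so the choices are strategic substitutes.

strategic substitutes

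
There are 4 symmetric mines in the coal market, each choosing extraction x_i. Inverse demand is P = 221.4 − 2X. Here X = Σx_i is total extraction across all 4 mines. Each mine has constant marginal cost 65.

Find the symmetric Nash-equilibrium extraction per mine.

15.64

A representative mine's profit is π_i = x_i(221.4 − 2X) − 65x_i, with X = x_i + Σ_{j≠i} x_j.
First-order condition: 156.4 − 4x_i − 2Σ_{j≠i} x_j = 0.
Imposing symmetry (x_j = x for all j) turns Σ_{j≠i} x_j into 3x, so 156.4 = 10x and x = 15.64.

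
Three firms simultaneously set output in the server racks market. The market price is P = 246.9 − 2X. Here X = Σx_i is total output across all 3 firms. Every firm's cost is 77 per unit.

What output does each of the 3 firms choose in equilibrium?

21.2375

A representative firm's profit is π_i = x_i(246.9 − 2X) − 77x_i, with X = x_i + Σ_{j≠i} x_j.
First-order condition: 169.9 − 4x_i − 2Σ_{j≠i} x_j = 0.
Imposing symmetry (x_j = x for all j) turns Σ_{j≠i} x_j into 2x, so 169.9 = 8x and x = 21.2375.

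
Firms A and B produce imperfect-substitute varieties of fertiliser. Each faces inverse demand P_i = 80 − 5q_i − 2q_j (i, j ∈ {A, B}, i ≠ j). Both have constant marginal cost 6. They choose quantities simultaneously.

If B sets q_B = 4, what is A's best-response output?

6.6

Firm A's profit: π = q_A(80 − 5q_A − 2q_B) − 6q_A.
∂π/∂q_A = 74 − 10q_A − 2q_B = 0 ⇒ q_A = 7.4 − 0.2q_B.
At q_B = 4: q_A = 7.4 − 0.2·4 = 6.6.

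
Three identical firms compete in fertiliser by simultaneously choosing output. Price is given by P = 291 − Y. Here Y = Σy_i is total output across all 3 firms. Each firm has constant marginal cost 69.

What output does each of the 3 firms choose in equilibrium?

A representative firm's profit is π_i = y_i(291 − Y) − 69y_i, with Y = y_i + Σ_{j≠i} y_j.
First-order condition: 222 − 2y_i − Σ_{j≠i} y_j = 0.
With identical firms, set every y_j = y: then 222 − 2y − 2y = 0, i.e. y = 222/4 = 55.5.

55.5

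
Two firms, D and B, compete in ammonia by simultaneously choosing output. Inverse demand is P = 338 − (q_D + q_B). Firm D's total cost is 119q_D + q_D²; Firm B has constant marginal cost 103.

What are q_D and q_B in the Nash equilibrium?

29, 103

Firm D's profit: π = q_D(338 − (q_D + q_B)) − 119q_D − q_D².
∂π/∂q_D = 219 − 4q_D − q_B = 0, so q_D = 54.75 − 0.25q_B.
For B: ∂π/∂q_B = 235 − 2q_B − q_D = 0 ⇒ q_B = 117.5 − 0.5q_D.
Plugging q_B into D's best response: q_D = 54.75 − 0.25(117.5 − 0.5q_D) ⇒ 0.875q_D = 25.375, so q_D = 29.
Then q_B = 117.5 − 0.5·29 = 103.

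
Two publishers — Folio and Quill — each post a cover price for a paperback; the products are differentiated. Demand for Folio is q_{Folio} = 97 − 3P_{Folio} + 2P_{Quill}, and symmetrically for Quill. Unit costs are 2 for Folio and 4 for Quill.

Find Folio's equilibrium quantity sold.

Folio's profit: π = (P_{Folio} − 2)(97 − 3P_{Folio} + 2P_{Quill}).
∂π/∂P_{Folio} = 103 − 6P_{Folio} + 2P_{Quill} = 0 ⇒ P_{Folio} = 103/6 + (1/3)P_{Quill}.
Similarly P_{Quill} = 109/6 + (1/3)P_{Folio}.
Substituting the second reaction function into the first: P_{Folio} = 103/6 + (1/3)(109/6 + (1/3)P_{Folio}), which gives (8/9)P_{Folio} = 209/9 ⇒ P_{Folio} = 26.125.
Then P_{Quill} = 109/6 + (1/3)·26.125 = 26.875.
q_{Folio} = 97 − 3·26.125 + 2·26.875 = 72.375.

72.375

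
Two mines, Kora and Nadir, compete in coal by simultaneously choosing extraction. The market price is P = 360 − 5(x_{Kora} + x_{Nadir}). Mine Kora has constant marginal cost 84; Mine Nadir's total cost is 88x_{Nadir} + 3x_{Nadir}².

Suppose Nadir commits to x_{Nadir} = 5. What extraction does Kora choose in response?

Mine Kora's profit: π = x_{Kora}(360 − 5(x_{Kora} + x_{Nadir})) − 84x_{Kora}.
∂π/∂x_{Kora} = 276 − 10x_{Kora} − 5x_{Nadir} = 0, so x_{Kora} = 27.6 − 0.5x_{Nadir}.
At x_{Nadir} = 5: x_{Kora} = 27.6 − 0.5·5 = 25.1.

25.1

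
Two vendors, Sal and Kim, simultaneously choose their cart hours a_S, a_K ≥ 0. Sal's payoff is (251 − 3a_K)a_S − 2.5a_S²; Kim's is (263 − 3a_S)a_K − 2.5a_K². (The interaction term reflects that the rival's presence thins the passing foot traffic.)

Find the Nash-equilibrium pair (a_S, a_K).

29.125, 35.125

Expanding Sal's payoff: 251a_S − 3a_Ka_S − 2.5a_S².
∂π/∂a_S = 251 − 3a_K − 5a_S = 0, so a_S = 50.2 − 0.6a_K.
Likewise for Kim: a_K = 52.6 − 0.6a_S.
Plugging a_K into Sal's best response: a_S = 50.2 − 0.6(52.6 − 0.6a_S) ⇒ 0.64a_S = 18.64, so a_S = 29.125.
Then a_K = 52.6 − 0.6·29.125 = 35.125.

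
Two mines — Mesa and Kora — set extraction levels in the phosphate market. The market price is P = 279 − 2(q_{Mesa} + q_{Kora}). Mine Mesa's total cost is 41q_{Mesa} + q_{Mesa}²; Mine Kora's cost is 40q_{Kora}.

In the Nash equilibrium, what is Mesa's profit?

1685.07

Mine Mesa's profit: π = q_{Mesa}(279 − 2(q_{Mesa} + q_{Kora})) − 41q_{Mesa} − q_{Mesa}².
∂π/∂q_{Mesa} = 238 − 6q_{Mesa} − 2q_{Kora} = 0, so q_{Mesa} = 119/3 − (1/3)q_{Kora}.
For Kora: ∂π/∂q_{Kora} = 239 − 4q_{Kora} − 2q_{Mesa} = 0 ⇒ q_{Kora} = 59.75 − 0.5q_{Mesa}.
Solving the two reaction functions simultaneously: (1 − (−1/3)(−0.5))q_{Mesa} = 119/3 − (1/3)·59.75, so (5/6)q_{Mesa} = 19.75 and q_{Mesa} = 23.7.
Then q_{Kora} = 59.75 − 0.5·23.7 = 47.9.
Price P = 279 − 2·71.6 = 135.8.
Mesa's profit: (135.8 − 41)·23.7 − (23.7)² = 1685.07.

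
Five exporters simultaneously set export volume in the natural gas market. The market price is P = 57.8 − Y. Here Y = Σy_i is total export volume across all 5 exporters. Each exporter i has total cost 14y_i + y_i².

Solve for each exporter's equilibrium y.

A representative exporter's profit is π_i = y_i(57.8 − Y) − 14y_i − y_i², with Y = y_i + Σ_{j≠i} y_j.
First-order condition: 43.8 − 4y_i − Σ_{j≠i} y_j = 0.
With identical exporters, set every y_j = y: then 43.8 − 4y − 4y = 0, i.e. y = 43.8/8 = 5.475.

5.475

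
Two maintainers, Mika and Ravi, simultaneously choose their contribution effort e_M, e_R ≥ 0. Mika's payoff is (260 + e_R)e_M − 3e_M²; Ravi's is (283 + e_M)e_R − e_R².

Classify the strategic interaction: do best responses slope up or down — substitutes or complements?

Expanding Mika's payoff: 260e_M + e_Re_M − 3e_M².
∂π/∂e_M = 260 + e_R − 6e_M = 0, so e_M = 130/3 + (1/6)e_R.
The best-response slope de_M/de_R = 1/6 > 0: the reaction function is upward-sloping, so the choices are strategic complements.

strategic complements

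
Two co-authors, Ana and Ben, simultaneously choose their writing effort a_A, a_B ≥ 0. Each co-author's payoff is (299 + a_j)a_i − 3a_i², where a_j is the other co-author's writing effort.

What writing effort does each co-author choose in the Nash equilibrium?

Ana's payoff is (299 + a_B)a_A − 3a_A².
∂π/∂a_A = 299 + a_B − 6a_A = 0, so a_A = 299/6 + (1/6)a_B.
Setting a_A = a_B in the reaction function: a_A = 299/6 + (1/6)a_A, so a_A = (299/6) / (5/6) = 59.8.

59.8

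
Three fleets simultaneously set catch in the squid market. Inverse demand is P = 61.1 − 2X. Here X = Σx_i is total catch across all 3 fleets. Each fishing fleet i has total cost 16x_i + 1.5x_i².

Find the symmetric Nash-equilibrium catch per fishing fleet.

A representative fishing fleet's profit is π_i = x_i(61.1 − 2X) − 16x_i − 1.5x_i², with X = x_i + Σ_{j≠i} x_j.
First-order condition: 45.1 − 7x_i − 2Σ_{j≠i} x_j = 0.
Imposing symmetry (x_j = x for all j) turns Σ_{j≠i} x_j into 2x, so 45.1 = 11x and x = 4.1.

4.1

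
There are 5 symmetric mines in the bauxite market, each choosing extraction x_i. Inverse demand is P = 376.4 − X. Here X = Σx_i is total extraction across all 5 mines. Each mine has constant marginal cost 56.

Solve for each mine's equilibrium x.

53.4

A representative mine's profit is π_i = x_i(376.4 − X) − 56x_i, with X = x_i + Σ_{j≠i} x_j.
First-order condition: 320.4 − 2x_i − Σ_{j≠i} x_j = 0.
Imposing symmetry (x_j = x for all j) turns Σ_{j≠i} x_j into 4x, so 320.4 = 6x and x = 53.4.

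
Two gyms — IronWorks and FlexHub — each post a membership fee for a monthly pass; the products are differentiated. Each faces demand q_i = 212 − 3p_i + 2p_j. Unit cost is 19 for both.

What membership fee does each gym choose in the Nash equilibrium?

67.25

IronWorks's profit: π = (p_{IronWorks} − 19)(212 − 3p_{IronWorks} + 2p_{FlexHub}).
∂π/∂p_{IronWorks} = 269 − 6p_{IronWorks} + 2p_{FlexHub} = 0 ⇒ p_{IronWorks} = 269/6 + (1/3)p_{FlexHub}.
Setting p_{IronWorks} = p_{FlexHub} in the reaction function: p_{IronWorks} = 269/6 + (1/3)p_{IronWorks}, so p_{IronWorks} = (269/6) / (2/3) = 67.25.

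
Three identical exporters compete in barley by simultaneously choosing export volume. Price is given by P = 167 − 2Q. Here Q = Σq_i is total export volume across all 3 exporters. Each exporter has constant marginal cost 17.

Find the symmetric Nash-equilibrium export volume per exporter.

18.75

A representative exporter's profit is π_i = q_i(167 − 2Q) − 17q_i, with Q = q_i + Σ_{j≠i} q_j.
First-order condition: 150 − 4q_i − 2Σ_{j≠i} q_j = 0.
With identical exporters, set every q_j = q: then 150 − 4q − 4q = 0, i.e. q = 150/8 = 18.75.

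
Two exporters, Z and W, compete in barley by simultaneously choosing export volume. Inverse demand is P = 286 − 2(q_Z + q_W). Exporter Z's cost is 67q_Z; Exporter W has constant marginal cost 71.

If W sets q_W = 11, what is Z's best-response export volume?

49.25

Exporter Z's profit: π = q_Z(286 − 2(q_Z + q_W)) − 67q_Z.
∂π/∂q_Z = 219 − 4q_Z − 2q_W = 0, so q_Z = 54.75 − 0.5q_W.
At q_W = 11: q_Z = 54.75 − 0.5·11 = 49.25.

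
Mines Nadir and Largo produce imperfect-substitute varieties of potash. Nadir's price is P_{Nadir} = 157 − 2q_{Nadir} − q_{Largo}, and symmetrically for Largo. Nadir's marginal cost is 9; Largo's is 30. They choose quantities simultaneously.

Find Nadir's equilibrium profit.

1922

Mine Nadir's profit: π = q_{Nadir}(157 − 2q_{Nadir} − q_{Largo}) − 9q_{Nadir}.
∂π/∂q_{Nadir} = 148 − 4q_{Nadir} − q_{Largo} = 0 ⇒ q_{Nadir} = 37 − 0.25q_{Largo}.
Similarly q_{Largo} = 31.75 − 0.25q_{Nadir}.
Substituting the second reaction function into the first: q_{Nadir} = 37 − 0.25(31.75 − 0.25q_{Nadir}), which gives 0.9375q_{Nadir} = 29.0625 ⇒ q_{Nadir} = 31.
Then q_{Largo} = 31.75 − 0.25·31 = 24.
P_{Nadir} = 157 − 2·31 − 24 = 71.
Profit = (71 − 9)·31 = 1922.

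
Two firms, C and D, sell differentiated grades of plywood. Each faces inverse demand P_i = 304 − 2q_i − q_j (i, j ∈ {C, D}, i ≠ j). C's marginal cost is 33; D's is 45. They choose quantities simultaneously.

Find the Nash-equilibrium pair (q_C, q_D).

55, 51

Firm C's profit: π = q_C(304 − 2q_C − q_D) − 33q_C.
∂π/∂q_C = 271 − 4q_C − q_D = 0 ⇒ q_C = 67.75 − 0.25q_D.
Similarly q_D = 64.75 − 0.25q_C.
Solving the two reaction functions simultaneously: (1 − (−0.25)(−0.25))q_C = 67.75 − 0.25·64.75, so 0.9375q_C = 51.5625 and q_C = 55.
Then q_D = 64.75 − 0.25·55 = 51.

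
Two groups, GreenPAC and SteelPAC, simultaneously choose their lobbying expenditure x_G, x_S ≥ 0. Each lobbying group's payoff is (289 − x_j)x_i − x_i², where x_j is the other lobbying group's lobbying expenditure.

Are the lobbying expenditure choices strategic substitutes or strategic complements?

strategic substitutes

GreenPAC's payoff is (289 − x_S)x_G − x_G².
∂π/∂x_G = 289 − x_S − 2x_G = 0, so x_G = 144.5 − 0.5x_S.
The best-response slope dx_G/dx_S = −0.5 < 0: the reaction function is downward-sloping, so the choices are strategic substitutes.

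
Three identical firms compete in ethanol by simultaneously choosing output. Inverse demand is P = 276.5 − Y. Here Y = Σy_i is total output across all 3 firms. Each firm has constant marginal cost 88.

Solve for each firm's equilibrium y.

47.125

A representative firm's profit is π_i = y_i(276.5 − Y) − 88y_i, with Y = y_i + Σ_{j≠i} y_j.
First-order condition: 188.5 − 2y_i − Σ_{j≠i} y_j = 0.
Imposing symmetry (y_j = y for all j) turns Σ_{j≠i} y_j into 2y, so 188.5 = 4y and y = 47.125.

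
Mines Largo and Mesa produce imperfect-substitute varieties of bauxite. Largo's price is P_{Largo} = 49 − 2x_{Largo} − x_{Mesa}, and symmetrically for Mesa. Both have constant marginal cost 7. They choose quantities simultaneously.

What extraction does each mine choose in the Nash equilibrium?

Mine Largo's profit: π = x_{Largo}(49 − 2x_{Largo} − x_{Mesa}) − 7x_{Largo}.
∂π/∂x_{Largo} = 42 − 4x_{Largo} − x_{Mesa} = 0 ⇒ x_{Largo} = 10.5 − 0.25x_{Mesa}.
Setting x_{Largo} = x_{Mesa} in the reaction function: x_{Largo} = 10.5 − 0.25x_{Largo}, so x_{Largo} = 10.5 / 1.25 = 8.4.

8.4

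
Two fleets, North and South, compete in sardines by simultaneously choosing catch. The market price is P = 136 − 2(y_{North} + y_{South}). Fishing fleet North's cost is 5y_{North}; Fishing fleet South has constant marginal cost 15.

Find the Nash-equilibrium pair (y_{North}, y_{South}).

23.5, 18.5

Fishing fleet North's profit: π = y_{North}(136 − 2(y_{North} + y_{South})) − 5y_{North}.
∂π/∂y_{North} = 131 − 4y_{North} − 2y_{South} = 0, so y_{North} = 32.75 − 0.5y_{South}.
By the same steps for South: y_{South} = 30.25 − 0.5y_{North}.
Solving the two reaction functions simultaneously: (1 − (−0.5)(−0.5))y_{North} = 32.75 − 0.5·30.25, so 0.75y_{North} = 17.625 and y_{North} = 23.5.
Then y_{South} = 30.25 − 0.5·23.5 = 18.5.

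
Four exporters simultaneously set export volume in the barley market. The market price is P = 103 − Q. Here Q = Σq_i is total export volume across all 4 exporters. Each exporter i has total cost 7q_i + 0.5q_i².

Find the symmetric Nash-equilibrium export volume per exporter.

16

A representative exporter's profit is π_i = q_i(103 − Q) − 7q_i − 0.5q_i², with Q = q_i + Σ_{j≠i} q_j.
First-order condition: 96 − 3q_i − Σ_{j≠i} q_j = 0.
With identical exporters, set every q_j = q: then 96 − 3q − 3q = 0, i.e. q = 96/6 = 16.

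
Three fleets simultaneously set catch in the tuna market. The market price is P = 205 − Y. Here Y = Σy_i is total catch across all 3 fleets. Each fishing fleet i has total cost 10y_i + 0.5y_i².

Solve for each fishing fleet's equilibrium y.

A representative fishing fleet's profit is π_i = y_i(205 − Y) − 10y_i − 0.5y_i², with Y = y_i + Σ_{j≠i} y_j.
First-order condition: 195 − 3y_i − Σ_{j≠i} y_j = 0.
With identical fishing fleets, set every y_j = y: then 195 − 3y − 2y = 0, i.e. y = 195/5 = 39.

39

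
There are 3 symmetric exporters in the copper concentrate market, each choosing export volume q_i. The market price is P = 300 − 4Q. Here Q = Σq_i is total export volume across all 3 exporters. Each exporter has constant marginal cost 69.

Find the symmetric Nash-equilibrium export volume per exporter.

A representative exporter's profit is π_i = q_i(300 − 4Q) − 69q_i, with Q = q_i + Σ_{j≠i} q_j.
First-order condition: 231 − 8q_i − 4Σ_{j≠i} q_j = 0.
In a symmetric equilibrium every exporter chooses the same q, so Σ_{j≠i} q_j = 2q. The condition becomes 231 − 16q = 0, giving q = 231/16 = 14.4375.

14.4375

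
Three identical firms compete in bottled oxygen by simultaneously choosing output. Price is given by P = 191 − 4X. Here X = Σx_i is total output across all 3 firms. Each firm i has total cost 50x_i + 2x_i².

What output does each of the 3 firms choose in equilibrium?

7.05

A representative firm's profit is π_i = x_i(191 − 4X) − 50x_i − 2x_i², with X = x_i + Σ_{j≠i} x_j.
First-order condition: 141 − 12x_i − 4Σ_{j≠i} x_j = 0.
Imposing symmetry (x_j = x for all j) turns Σ_{j≠i} x_j into 2x, so 141 = 20x and x = 7.05.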